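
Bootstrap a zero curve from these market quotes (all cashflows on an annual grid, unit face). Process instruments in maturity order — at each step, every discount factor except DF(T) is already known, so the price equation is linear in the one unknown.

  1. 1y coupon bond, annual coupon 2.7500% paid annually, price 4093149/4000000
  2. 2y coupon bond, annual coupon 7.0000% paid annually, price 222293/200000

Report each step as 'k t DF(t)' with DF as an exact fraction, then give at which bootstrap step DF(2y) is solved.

1 1 9959/10000
2 2 1217/1250
DF(2y) is solved at step 2

step 1 [1y] bond c/1=11/400: DF=(4093149/4000000 − 11/400·(0))/(1+11/400) = 9959/10000 ≈ 0.995900
step 2 [2y] bond c/1=7/100: DF=(222293/200000 − 7/100·(0.995900))/(1+7/100) = 1217/1250 ≈ 0.973600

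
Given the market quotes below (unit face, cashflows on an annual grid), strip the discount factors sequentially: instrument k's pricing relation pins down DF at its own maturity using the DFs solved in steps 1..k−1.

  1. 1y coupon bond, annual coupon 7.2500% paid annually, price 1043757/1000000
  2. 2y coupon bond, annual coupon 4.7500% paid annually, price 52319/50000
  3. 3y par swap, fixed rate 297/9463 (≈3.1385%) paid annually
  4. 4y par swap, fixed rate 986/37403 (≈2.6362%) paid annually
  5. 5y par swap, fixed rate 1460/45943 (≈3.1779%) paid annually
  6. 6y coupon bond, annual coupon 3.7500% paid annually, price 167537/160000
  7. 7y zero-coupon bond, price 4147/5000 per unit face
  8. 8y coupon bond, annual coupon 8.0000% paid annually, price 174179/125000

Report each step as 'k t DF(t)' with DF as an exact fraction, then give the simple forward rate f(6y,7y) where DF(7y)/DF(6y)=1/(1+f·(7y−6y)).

step 1 [1y] bond c/1=29/400: DF=(1043757/1000000 − 29/400·(0))/(1+29/400) = 2433/2500 ≈ 0.973200
step 2 [2y] bond c/1=19/400: DF=(52319/50000 − 19/400·(0.973200))/(1+19/400) = 2387/2500 ≈ 0.954800
step 3 [3y] swap r/1=297/9463: DF=(1 − 297/9463·(0.973200+0.954800))/(1+297/9463) = 9109/10000 ≈ 0.910900
step 4 [4y] swap r/1=986/37403: DF=(1 − 986/37403·(0.973200+0.954800+0.910900))/(1+986/37403) = 4507/5000 ≈ 0.901400
step 5 [5y] swap r/1=1460/45943: DF=(1 − 1460/45943·(0.973200+0.954800+0.910900+0.901400))/(1+1460/45943) = 427/500 ≈ 0.854000
step 6 [6y] bond c/1=3/80: DF=(167537/160000 − 3/80·(0.973200+0.954800+0.910900+0.901400+0.854000))/(1+3/80) = 527/625 ≈ 0.843200
step 7 [7y] zero: DF = P = 4147/5000 ≈ 0.829400
step 8 [8y] bond c/1=2/25: DF=(174179/125000 − 2/25·(0.973200+0.954800+0.910900+0.901400+0.854000+0.843200+0.829400))/(1+2/25) = 413/500 ≈ 0.826000

1 1 2433/2500
2 2 2387/2500
3 3 9109/10000
4 4 4507/5000
5 5 427/500
6 6 527/625
7 7 4147/5000
8 8 413/500
f(6y,7y) = ((527/625)/(4147/5000) − 1)/(1) = 69/4147 ≈ 1.6639%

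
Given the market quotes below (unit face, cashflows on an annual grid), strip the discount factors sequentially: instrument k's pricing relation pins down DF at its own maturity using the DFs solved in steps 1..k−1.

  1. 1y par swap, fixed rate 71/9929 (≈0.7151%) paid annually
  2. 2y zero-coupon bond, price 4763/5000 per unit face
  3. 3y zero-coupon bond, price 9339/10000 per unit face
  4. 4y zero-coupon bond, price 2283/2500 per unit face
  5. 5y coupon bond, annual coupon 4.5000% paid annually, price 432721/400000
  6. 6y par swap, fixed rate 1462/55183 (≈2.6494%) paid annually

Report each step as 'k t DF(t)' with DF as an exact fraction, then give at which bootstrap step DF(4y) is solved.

1 1 9929/10000
2 2 4763/5000
3 3 9339/10000
4 4 2283/2500
5 5 8719/10000
6 6 4269/5000
DF(4y) is solved at step 4

step 1 [1y] swap r/1=71/9929: DF=(1 − 71/9929·(0))/(1+71/9929) = 9929/10000 ≈ 0.992900
step 2 [2y] zero: DF = P = 4763/5000 ≈ 0.952600
step 3 [3y] zero: DF = P = 9339/10000 ≈ 0.933900
step 4 [4y] zero: DF = P = 2283/2500 ≈ 0.913200
step 5 [5y] bond c/1=9/200: DF=(432721/400000 − 9/200·(0.992900+0.952600+0.933900+0.913200))/(1+9/200) = 8719/10000 ≈ 0.871900
step 6 [6y] swap r/1=1462/55183: DF=(1 − 1462/55183·(0.992900+0.952600+0.933900+0.913200+0.871900))/(1+1462/55183) = 4269/5000 ≈ 0.853800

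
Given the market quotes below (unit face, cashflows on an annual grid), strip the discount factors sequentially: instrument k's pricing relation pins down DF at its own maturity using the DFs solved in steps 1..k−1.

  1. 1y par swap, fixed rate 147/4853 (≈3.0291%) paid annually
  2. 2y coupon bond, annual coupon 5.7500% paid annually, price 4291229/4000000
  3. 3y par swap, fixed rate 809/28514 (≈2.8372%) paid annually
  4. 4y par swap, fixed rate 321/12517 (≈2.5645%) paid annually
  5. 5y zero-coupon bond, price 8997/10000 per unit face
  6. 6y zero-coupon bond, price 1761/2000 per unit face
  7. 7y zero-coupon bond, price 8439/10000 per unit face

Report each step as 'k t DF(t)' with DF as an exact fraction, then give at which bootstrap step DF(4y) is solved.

1 1 4853/5000
2 2 9617/10000
3 3 9191/10000
4 4 9037/10000
5 5 8997/10000
6 6 1761/2000
7 7 8439/10000
DF(4y) is solved at step 4

step 1 [1y] swap r/1=147/4853: DF=(1 − 147/4853·(0))/(1+147/4853) = 4853/5000 ≈ 0.970600
step 2 [2y] bond c/1=23/400: DF=(4291229/4000000 − 23/400·(0.970600))/(1+23/400) = 9617/10000 ≈ 0.961700
step 3 [3y] swap r/1=809/28514: DF=(1 − 809/28514·(0.970600+0.961700))/(1+809/28514) = 9191/10000 ≈ 0.919100
step 4 [4y] swap r/1=321/12517: DF=(1 − 321/12517·(0.970600+0.961700+0.919100))/(1+321/12517) = 9037/10000 ≈ 0.903700
step 5 [5y] zero: DF = P = 8997/10000 ≈ 0.899700
step 6 [6y] zero: DF = P = 1761/2000 ≈ 0.880500
step 7 [7y] zero: DF = P = 8439/10000 ≈ 0.843900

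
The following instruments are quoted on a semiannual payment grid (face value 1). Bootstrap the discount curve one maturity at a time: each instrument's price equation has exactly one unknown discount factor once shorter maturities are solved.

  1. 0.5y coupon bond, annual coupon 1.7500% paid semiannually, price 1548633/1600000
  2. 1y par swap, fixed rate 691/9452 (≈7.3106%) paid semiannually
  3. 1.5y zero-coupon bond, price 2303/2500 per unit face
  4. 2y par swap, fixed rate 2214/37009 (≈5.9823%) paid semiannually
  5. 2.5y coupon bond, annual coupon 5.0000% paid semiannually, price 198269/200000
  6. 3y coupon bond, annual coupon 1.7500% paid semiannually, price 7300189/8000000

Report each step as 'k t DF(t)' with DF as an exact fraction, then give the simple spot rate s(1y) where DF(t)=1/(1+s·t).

1 1/2 1919/2000
2 1 9309/10000
3 3/2 2303/2500
4 2 8893/10000
5 5/2 8769/10000
6 3 8649/10000
s(1y) = (1/(9309/10000) − 1)/(1) = 691/9309 ≈ 7.4229%

step 1 [0.5y] bond c/2=7/800: DF=(1548633/1600000 − 7/800·(0))/(1+7/800) = 1919/2000 ≈ 0.959500
step 2 [1y] swap r/2=691/18904: DF=(1 − 691/18904·(0.959500))/(1+691/18904) = 9309/10000 ≈ 0.930900
step 3 [1.5y] zero: DF = P = 2303/2500 ≈ 0.921200
step 4 [2y] swap r/2=1107/37009: DF=(1 − 1107/37009·(0.959500+0.930900+0.921200))/(1+1107/37009) = 8893/10000 ≈ 0.889300
step 5 [2.5y] bond c/2=1/40: DF=(198269/200000 − 1/40·(0.959500+0.930900+0.921200+0.889300))/(1+1/40) = 8769/10000 ≈ 0.876900
step 6 [3y] bond c/2=7/800: DF=(7300189/8000000 − 7/800·(0.959500+0.930900+0.921200+0.889300+0.876900))/(1+7/800) = 8649/10000 ≈ 0.864900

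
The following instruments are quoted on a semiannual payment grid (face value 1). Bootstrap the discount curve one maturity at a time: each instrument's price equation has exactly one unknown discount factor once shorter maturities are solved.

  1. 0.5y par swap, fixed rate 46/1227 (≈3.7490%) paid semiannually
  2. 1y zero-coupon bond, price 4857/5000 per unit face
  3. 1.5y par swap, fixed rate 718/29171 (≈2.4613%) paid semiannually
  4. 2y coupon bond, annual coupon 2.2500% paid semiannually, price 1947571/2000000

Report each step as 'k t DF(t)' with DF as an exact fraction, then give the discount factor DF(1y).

1 1/2 1227/1250
2 1 4857/5000
3 3/2 9641/10000
4 2 1861/2000
DF(1y) = 4857/5000 ≈ 0.971400

step 1 [0.5y] swap r/2=23/1227: DF=(1 − 23/1227·(0))/(1+23/1227) = 1227/1250 ≈ 0.981600
step 2 [1y] zero: DF = P = 4857/5000 ≈ 0.971400
step 3 [1.5y] swap r/2=359/29171: DF=(1 − 359/29171·(0.981600+0.971400))/(1+359/29171) = 9641/10000 ≈ 0.964100
step 4 [2y] bond c/2=9/800: DF=(1947571/2000000 − 9/800·(0.981600+0.971400+0.964100))/(1+9/800) = 1861/2000 ≈ 0.930500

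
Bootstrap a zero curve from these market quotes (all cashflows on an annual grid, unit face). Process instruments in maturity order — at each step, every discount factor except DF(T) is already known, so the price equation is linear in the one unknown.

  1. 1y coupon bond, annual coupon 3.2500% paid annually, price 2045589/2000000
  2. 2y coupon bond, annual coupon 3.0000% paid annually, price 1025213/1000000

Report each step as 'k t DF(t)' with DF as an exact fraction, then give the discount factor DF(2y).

1 1 4953/5000
2 2 1933/2000
DF(2y) = 1933/2000 ≈ 0.966500

step 1 [1y] bond c/1=13/400: DF=(2045589/2000000 − 13/400·(0))/(1+13/400) = 4953/5000 ≈ 0.990600
step 2 [2y] bond c/1=3/100: DF=(1025213/1000000 − 3/100·(0.990600))/(1+3/100) = 1933/2000 ≈ 0.966500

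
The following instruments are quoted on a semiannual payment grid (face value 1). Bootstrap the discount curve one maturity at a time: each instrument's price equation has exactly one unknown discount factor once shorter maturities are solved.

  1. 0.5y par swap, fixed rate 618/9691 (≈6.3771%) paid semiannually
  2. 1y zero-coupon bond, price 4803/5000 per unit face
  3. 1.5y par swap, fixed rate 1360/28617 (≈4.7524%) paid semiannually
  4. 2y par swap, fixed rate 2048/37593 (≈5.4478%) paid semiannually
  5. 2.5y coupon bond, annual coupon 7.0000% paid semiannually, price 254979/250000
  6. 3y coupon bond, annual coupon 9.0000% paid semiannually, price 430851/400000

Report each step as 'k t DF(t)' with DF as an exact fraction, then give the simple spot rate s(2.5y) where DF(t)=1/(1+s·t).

1 1/2 9691/10000
2 1 4803/5000
3 3/2 233/250
4 2 561/625
5 5/2 8583/10000
6 3 8319/10000
s(2.5y) = (1/(8583/10000) − 1)/(5/2) = 2834/42915 ≈ 6.6038%

step 1 [0.5y] swap r/2=309/9691: DF=(1 − 309/9691·(0))/(1+309/9691) = 9691/10000 ≈ 0.969100
step 2 [1y] zero: DF = P = 4803/5000 ≈ 0.960600
step 3 [1.5y] swap r/2=680/28617: DF=(1 − 680/28617·(0.969100+0.960600))/(1+680/28617) = 233/250 ≈ 0.932000
step 4 [2y] swap r/2=1024/37593: DF=(1 − 1024/37593·(0.969100+0.960600+0.932000))/(1+1024/37593) = 561/625 ≈ 0.897600
step 5 [2.5y] bond c/2=7/200: DF=(254979/250000 − 7/200·(0.969100+0.960600+0.932000+0.897600))/(1+7/200) = 8583/10000 ≈ 0.858300
step 6 [3y] bond c/2=9/200: DF=(430851/400000 − 9/200·(0.969100+0.960600+0.932000+0.897600+0.858300))/(1+9/200) = 8319/10000 ≈ 0.831900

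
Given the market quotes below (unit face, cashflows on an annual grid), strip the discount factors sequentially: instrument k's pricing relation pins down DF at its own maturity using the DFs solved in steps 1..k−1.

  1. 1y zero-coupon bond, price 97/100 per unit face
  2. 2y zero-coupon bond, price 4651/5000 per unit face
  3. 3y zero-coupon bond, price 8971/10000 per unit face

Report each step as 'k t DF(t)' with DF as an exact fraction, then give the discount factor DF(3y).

1 1 97/100
2 2 4651/5000
3 3 8971/10000
DF(3y) = 8971/10000 ≈ 0.897100

step 1 [1y] zero: DF = P = 97/100 ≈ 0.970000
step 2 [2y] zero: DF = P = 4651/5000 ≈ 0.930200
step 3 [3y] zero: DF = P = 8971/10000 ≈ 0.897100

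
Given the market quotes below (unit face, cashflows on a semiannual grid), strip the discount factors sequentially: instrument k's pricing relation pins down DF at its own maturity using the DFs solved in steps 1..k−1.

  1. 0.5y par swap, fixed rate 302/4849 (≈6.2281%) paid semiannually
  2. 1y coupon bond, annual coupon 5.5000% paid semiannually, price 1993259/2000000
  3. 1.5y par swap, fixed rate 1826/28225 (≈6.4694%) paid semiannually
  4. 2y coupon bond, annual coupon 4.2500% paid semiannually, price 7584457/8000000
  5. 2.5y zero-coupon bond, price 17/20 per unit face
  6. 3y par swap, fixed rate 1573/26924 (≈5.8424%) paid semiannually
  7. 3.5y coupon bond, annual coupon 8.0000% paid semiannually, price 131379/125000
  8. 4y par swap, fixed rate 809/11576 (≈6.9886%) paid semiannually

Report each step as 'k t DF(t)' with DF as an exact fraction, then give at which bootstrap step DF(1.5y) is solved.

step 1 [0.5y] swap r/2=151/4849: DF=(1 − 151/4849·(0))/(1+151/4849) = 4849/5000 ≈ 0.969800
step 2 [1y] bond c/2=11/400: DF=(1993259/2000000 − 11/400·(0.969800))/(1+11/400) = 118/125 ≈ 0.944000
step 3 [1.5y] swap r/2=913/28225: DF=(1 − 913/28225·(0.969800+0.944000))/(1+913/28225) = 9087/10000 ≈ 0.908700
step 4 [2y] bond c/2=17/800: DF=(7584457/8000000 − 17/800·(0.969800+0.944000+0.908700))/(1+17/800) = 1087/1250 ≈ 0.869600
step 5 [2.5y] zero: DF = P = 17/20 ≈ 0.850000
step 6 [3y] swap r/2=1573/53848: DF=(1 − 1573/53848·(0.969800+0.944000+0.908700+0.869600+0.850000))/(1+1573/53848) = 8427/10000 ≈ 0.842700
step 7 [3.5y] bond c/2=1/25: DF=(131379/125000 − 1/25·(0.969800+0.944000+0.908700+0.869600+0.850000+0.842700))/(1+1/25) = 1607/2000 ≈ 0.803500
step 8 [4y] swap r/2=809/23152: DF=(1 − 809/23152·(0.969800+0.944000+0.908700+0.869600+0.850000+0.842700+0.803500))/(1+809/23152) = 7573/10000 ≈ 0.757300

1 1/2 4849/5000
2 1 118/125
3 3/2 9087/10000
4 2 1087/1250
5 5/2 17/20
6 3 8427/10000
7 7/2 1607/2000
8 4 7573/10000
DF(1.5y) is solved at step 3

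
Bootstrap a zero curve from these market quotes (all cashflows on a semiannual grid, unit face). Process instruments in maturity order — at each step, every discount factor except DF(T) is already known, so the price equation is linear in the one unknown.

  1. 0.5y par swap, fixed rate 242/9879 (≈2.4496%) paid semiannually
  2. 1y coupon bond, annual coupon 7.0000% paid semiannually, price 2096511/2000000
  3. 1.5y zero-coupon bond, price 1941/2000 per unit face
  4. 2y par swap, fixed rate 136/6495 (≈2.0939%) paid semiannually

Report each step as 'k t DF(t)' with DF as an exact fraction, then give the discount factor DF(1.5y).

step 1 [0.5y] swap r/2=121/9879: DF=(1 − 121/9879·(0))/(1+121/9879) = 9879/10000 ≈ 0.987900
step 2 [1y] bond c/2=7/200: DF=(2096511/2000000 − 7/200·(0.987900))/(1+7/200) = 4897/5000 ≈ 0.979400
step 3 [1.5y] zero: DF = P = 1941/2000 ≈ 0.970500
step 4 [2y] swap r/2=68/6495: DF=(1 − 68/6495·(0.987900+0.979400+0.970500))/(1+68/6495) = 1199/1250 ≈ 0.959200

1 1/2 9879/10000
2 1 4897/5000
3 3/2 1941/2000
4 2 1199/1250
DF(1.5y) = 1941/2000 ≈ 0.970500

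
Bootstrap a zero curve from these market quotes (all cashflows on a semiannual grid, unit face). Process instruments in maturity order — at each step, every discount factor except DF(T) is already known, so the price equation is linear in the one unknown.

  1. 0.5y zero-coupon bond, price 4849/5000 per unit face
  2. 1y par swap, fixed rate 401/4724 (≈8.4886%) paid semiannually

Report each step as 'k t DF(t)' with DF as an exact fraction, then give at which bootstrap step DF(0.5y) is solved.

step 1 [0.5y] zero: DF = P = 4849/5000 ≈ 0.969800
step 2 [1y] swap r/2=401/9448: DF=(1 − 401/9448·(0.969800))/(1+401/9448) = 4599/5000 ≈ 0.919800

1 1/2 4849/5000
2 1 4599/5000
DF(0.5y) is solved at step 1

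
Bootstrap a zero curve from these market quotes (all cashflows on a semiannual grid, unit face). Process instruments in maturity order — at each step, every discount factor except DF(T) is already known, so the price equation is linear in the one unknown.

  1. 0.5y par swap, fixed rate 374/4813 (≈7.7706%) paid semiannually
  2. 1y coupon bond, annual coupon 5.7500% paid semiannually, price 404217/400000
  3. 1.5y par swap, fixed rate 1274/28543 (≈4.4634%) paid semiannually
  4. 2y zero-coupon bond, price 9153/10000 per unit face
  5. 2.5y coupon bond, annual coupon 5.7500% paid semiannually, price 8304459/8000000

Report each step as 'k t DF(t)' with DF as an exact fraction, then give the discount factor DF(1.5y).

1 1/2 4813/5000
2 1 4777/5000
3 3/2 9363/10000
4 2 9153/10000
5 5/2 9037/10000
DF(1.5y) = 9363/10000 ≈ 0.936300

step 1 [0.5y] swap r/2=187/4813: DF=(1 − 187/4813·(0))/(1+187/4813) = 4813/5000 ≈ 0.962600
step 2 [1y] bond c/2=23/800: DF=(404217/400000 − 23/800·(0.962600))/(1+23/800) = 4777/5000 ≈ 0.955400
step 3 [1.5y] swap r/2=637/28543: DF=(1 − 637/28543·(0.962600+0.955400))/(1+637/28543) = 9363/10000 ≈ 0.936300
step 4 [2y] zero: DF = P = 9153/10000 ≈ 0.915300
step 5 [2.5y] bond c/2=23/800: DF=(8304459/8000000 − 23/800·(0.962600+0.955400+0.936300+0.915300))/(1+23/800) = 9037/10000 ≈ 0.903700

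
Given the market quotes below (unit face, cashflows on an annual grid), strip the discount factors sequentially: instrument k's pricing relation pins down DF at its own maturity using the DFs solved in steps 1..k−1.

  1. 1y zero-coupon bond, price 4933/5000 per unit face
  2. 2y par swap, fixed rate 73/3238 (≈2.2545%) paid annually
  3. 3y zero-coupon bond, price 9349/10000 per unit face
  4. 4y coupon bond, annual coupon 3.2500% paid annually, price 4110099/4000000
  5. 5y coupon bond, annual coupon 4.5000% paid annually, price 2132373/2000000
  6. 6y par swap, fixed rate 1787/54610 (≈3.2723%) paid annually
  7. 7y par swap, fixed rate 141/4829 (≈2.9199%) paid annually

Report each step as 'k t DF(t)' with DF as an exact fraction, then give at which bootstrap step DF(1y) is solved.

1 1 4933/5000
2 2 4781/5000
3 3 9349/10000
4 4 4523/5000
5 5 4287/5000
6 6 8213/10000
7 7 8167/10000
DF(1y) is solved at step 1

step 1 [1y] zero: DF = P = 4933/5000 ≈ 0.986600
step 2 [2y] swap r/1=73/3238: DF=(1 − 73/3238·(0.986600))/(1+73/3238) = 4781/5000 ≈ 0.956200
step 3 [3y] zero: DF = P = 9349/10000 ≈ 0.934900
step 4 [4y] bond c/1=13/400: DF=(4110099/4000000 − 13/400·(0.986600+0.956200+0.934900))/(1+13/400) = 4523/5000 ≈ 0.904600
step 5 [5y] bond c/1=9/200: DF=(2132373/2000000 − 9/200·(0.986600+0.956200+0.934900+0.904600))/(1+9/200) = 4287/5000 ≈ 0.857400
step 6 [6y] swap r/1=1787/54610: DF=(1 − 1787/54610·(0.986600+0.956200+0.934900+0.904600+0.857400))/(1+1787/54610) = 8213/10000 ≈ 0.821300
step 7 [7y] swap r/1=141/4829: DF=(1 − 141/4829·(0.986600+0.956200+0.934900+0.904600+0.857400+0.821300))/(1+141/4829) = 8167/10000 ≈ 0.816700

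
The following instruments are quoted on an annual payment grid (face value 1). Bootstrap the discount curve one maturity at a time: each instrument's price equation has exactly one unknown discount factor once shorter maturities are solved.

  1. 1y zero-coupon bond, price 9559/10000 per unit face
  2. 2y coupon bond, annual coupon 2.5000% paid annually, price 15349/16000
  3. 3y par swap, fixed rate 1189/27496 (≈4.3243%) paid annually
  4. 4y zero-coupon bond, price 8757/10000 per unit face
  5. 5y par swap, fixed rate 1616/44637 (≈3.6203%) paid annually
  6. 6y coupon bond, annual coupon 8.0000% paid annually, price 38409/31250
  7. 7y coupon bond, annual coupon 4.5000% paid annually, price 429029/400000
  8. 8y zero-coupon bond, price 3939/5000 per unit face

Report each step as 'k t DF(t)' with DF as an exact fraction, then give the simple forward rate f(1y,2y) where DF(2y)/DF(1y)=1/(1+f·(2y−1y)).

1 1 9559/10000
2 2 4563/5000
3 3 8811/10000
4 4 8757/10000
5 5 524/625
6 6 4037/5000
7 7 3997/5000
8 8 3939/5000
f(1y,2y) = ((9559/10000)/(4563/5000) − 1)/(1) = 433/9126 ≈ 4.7447%

step 1 [1y] zero: DF = P = 9559/10000 ≈ 0.955900
step 2 [2y] bond c/1=1/40: DF=(15349/16000 − 1/40·(0.955900))/(1+1/40) = 4563/5000 ≈ 0.912600
step 3 [3y] swap r/1=1189/27496: DF=(1 − 1189/27496·(0.955900+0.912600))/(1+1189/27496) = 8811/10000 ≈ 0.881100
step 4 [4y] zero: DF = P = 8757/10000 ≈ 0.875700
step 5 [5y] swap r/1=1616/44637: DF=(1 − 1616/44637·(0.955900+0.912600+0.881100+0.875700))/(1+1616/44637) = 524/625 ≈ 0.838400
step 6 [6y] bond c/1=2/25: DF=(38409/31250 − 2/25·(0.955900+0.912600+0.881100+0.875700+0.838400))/(1+2/25) = 4037/5000 ≈ 0.807400
step 7 [7y] bond c/1=9/200: DF=(429029/400000 − 9/200·(0.955900+0.912600+0.881100+0.875700+0.838400+0.807400))/(1+9/200) = 3997/5000 ≈ 0.799400
step 8 [8y] zero: DF = P = 3939/5000 ≈ 0.787800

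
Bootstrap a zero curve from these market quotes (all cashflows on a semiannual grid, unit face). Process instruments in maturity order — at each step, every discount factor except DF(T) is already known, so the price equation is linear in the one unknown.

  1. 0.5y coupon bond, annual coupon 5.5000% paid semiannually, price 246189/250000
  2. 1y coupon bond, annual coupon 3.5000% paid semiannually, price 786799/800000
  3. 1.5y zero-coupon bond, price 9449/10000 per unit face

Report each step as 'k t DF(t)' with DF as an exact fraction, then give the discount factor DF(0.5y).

1 1/2 599/625
2 1 9501/10000
3 3/2 9449/10000
DF(0.5y) = 599/625 ≈ 0.958400

step 1 [0.5y] bond c/2=11/400: DF=(246189/250000 − 11/400·(0))/(1+11/400) = 599/625 ≈ 0.958400
step 2 [1y] bond c/2=7/400: DF=(786799/800000 − 7/400·(0.958400))/(1+7/400) = 9501/10000 ≈ 0.950100
step 3 [1.5y] zero: DF = P = 9449/10000 ≈ 0.944900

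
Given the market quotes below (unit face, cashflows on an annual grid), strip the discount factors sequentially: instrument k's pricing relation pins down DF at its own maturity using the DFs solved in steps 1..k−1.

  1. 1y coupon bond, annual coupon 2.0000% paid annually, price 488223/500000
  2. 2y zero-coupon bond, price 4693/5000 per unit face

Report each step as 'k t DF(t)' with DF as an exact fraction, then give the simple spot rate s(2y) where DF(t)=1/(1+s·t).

1 1 9573/10000
2 2 4693/5000
s(2y) = (1/(4693/5000) − 1)/(2) = 307/9386 ≈ 3.2708%

step 1 [1y] bond c/1=1/50: DF=(488223/500000 − 1/50·(0))/(1+1/50) = 9573/10000 ≈ 0.957300
step 2 [2y] zero: DF = P = 4693/5000 ≈ 0.938600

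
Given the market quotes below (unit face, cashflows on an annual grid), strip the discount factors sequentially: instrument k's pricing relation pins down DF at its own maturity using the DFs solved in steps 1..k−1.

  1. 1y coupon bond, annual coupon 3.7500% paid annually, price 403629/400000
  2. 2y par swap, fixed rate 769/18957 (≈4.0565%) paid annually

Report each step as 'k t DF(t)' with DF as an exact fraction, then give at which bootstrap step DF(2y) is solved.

step 1 [1y] bond c/1=3/80: DF=(403629/400000 − 3/80·(0))/(1+3/80) = 4863/5000 ≈ 0.972600
step 2 [2y] swap r/1=769/18957: DF=(1 − 769/18957·(0.972600))/(1+769/18957) = 9231/10000 ≈ 0.923100

1 1 4863/5000
2 2 9231/10000
DF(2y) is solved at step 2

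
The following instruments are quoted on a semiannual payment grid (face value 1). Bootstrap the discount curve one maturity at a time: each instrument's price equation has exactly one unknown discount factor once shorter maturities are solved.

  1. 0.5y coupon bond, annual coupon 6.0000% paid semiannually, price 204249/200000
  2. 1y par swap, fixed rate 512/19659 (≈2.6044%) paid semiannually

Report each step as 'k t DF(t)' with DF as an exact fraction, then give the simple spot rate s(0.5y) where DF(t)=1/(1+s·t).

1 1/2 1983/2000
2 1 609/625
s(0.5y) = (1/(1983/2000) − 1)/(1/2) = 34/1983 ≈ 1.7146%

step 1 [0.5y] bond c/2=3/100: DF=(204249/200000 − 3/100·(0))/(1+3/100) = 1983/2000 ≈ 0.991500
step 2 [1y] swap r/2=256/19659: DF=(1 − 256/19659·(0.991500))/(1+256/19659) = 609/625 ≈ 0.974400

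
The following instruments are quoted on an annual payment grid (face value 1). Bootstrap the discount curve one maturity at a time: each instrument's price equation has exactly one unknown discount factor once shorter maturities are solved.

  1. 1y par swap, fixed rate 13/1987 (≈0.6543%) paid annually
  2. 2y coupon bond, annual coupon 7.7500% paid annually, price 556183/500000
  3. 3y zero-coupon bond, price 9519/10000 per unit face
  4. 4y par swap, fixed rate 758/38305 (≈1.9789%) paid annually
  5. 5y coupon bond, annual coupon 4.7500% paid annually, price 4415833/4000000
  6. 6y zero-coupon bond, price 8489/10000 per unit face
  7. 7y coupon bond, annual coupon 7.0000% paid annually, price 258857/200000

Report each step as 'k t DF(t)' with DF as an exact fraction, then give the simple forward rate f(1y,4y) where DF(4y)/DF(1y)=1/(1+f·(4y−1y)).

1 1 1987/2000
2 2 9609/10000
3 3 9519/10000
4 4 4621/5000
5 5 4401/5000
6 6 8489/10000
7 7 8459/10000
f(1y,4y) = ((1987/2000)/(4621/5000) − 1)/(3) = 231/9242 ≈ 2.4995%

step 1 [1y] swap r/1=13/1987: DF=(1 − 13/1987·(0))/(1+13/1987) = 1987/2000 ≈ 0.993500
step 2 [2y] bond c/1=31/400: DF=(556183/500000 − 31/400·(0.993500))/(1+31/400) = 9609/10000 ≈ 0.960900
step 3 [3y] zero: DF = P = 9519/10000 ≈ 0.951900
step 4 [4y] swap r/1=758/38305: DF=(1 − 758/38305·(0.993500+0.960900+0.951900))/(1+758/38305) = 4621/5000 ≈ 0.924200
step 5 [5y] bond c/1=19/400: DF=(4415833/4000000 − 19/400·(0.993500+0.960900+0.951900+0.924200))/(1+19/400) = 4401/5000 ≈ 0.880200
step 6 [6y] zero: DF = P = 8489/10000 ≈ 0.848900
step 7 [7y] bond c/1=7/100: DF=(258857/200000 − 7/100·(0.993500+0.960900+0.951900+0.924200+0.880200+0.848900))/(1+7/100) = 8459/10000 ≈ 0.845900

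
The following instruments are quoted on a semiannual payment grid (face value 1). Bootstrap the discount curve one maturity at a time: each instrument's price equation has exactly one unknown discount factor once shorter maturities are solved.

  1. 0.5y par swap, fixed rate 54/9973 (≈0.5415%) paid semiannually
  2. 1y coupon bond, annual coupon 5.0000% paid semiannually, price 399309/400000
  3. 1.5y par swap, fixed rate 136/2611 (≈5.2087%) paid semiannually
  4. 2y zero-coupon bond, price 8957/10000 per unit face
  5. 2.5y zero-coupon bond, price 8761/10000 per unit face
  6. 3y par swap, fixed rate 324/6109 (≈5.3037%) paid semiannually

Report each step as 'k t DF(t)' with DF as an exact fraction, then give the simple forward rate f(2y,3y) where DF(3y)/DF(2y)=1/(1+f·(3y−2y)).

1 1/2 9973/10000
2 1 1187/1250
3 3/2 2313/2500
4 2 8957/10000
5 5/2 8761/10000
6 3 4271/5000
f(2y,3y) = ((8957/10000)/(4271/5000) − 1)/(1) = 415/8542 ≈ 4.8583%

step 1 [0.5y] swap r/2=27/9973: DF=(1 − 27/9973·(0))/(1+27/9973) = 9973/10000 ≈ 0.997300
step 2 [1y] bond c/2=1/40: DF=(399309/400000 − 1/40·(0.997300))/(1+1/40) = 1187/1250 ≈ 0.949600
step 3 [1.5y] swap r/2=68/2611: DF=(1 − 68/2611·(0.997300+0.949600))/(1+68/2611) = 2313/2500 ≈ 0.925200
step 4 [2y] zero: DF = P = 8957/10000 ≈ 0.895700
step 5 [2.5y] zero: DF = P = 8761/10000 ≈ 0.876100
step 6 [3y] swap r/2=162/6109: DF=(1 − 162/6109·(0.997300+0.949600+0.925200+0.895700+0.876100))/(1+162/6109) = 4271/5000 ≈ 0.854200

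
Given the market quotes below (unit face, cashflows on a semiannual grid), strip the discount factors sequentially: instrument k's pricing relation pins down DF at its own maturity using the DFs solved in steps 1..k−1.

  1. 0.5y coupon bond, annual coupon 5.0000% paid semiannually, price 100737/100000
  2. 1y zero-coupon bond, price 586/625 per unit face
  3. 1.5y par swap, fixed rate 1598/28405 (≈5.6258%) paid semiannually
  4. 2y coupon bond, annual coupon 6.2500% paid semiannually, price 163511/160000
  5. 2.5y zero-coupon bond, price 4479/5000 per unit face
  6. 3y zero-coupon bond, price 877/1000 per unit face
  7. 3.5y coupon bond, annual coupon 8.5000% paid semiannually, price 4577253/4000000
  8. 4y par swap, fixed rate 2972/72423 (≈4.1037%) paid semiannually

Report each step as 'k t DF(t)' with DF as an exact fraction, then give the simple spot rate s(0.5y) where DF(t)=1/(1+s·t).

1 1/2 2457/2500
2 1 586/625
3 3/2 9201/10000
4 2 9049/10000
5 5/2 4479/5000
6 3 877/1000
7 7/2 8727/10000
8 4 4257/5000
s(0.5y) = (1/(2457/2500) − 1)/(1/2) = 86/2457 ≈ 3.5002%

step 1 [0.5y] bond c/2=1/40: DF=(100737/100000 − 1/40·(0))/(1+1/40) = 2457/2500 ≈ 0.982800
step 2 [1y] zero: DF = P = 586/625 ≈ 0.937600
step 3 [1.5y] swap r/2=799/28405: DF=(1 − 799/28405·(0.982800+0.937600))/(1+799/28405) = 9201/10000 ≈ 0.920100
step 4 [2y] bond c/2=1/32: DF=(163511/160000 − 1/32·(0.982800+0.937600+0.920100))/(1+1/32) = 9049/10000 ≈ 0.904900
step 5 [2.5y] zero: DF = P = 4479/5000 ≈ 0.895800
step 6 [3y] zero: DF = P = 877/1000 ≈ 0.877000
step 7 [3.5y] bond c/2=17/400: DF=(4577253/4000000 − 17/400·(0.982800+0.937600+0.920100+0.904900+0.895800+0.877000))/(1+17/400) = 8727/10000 ≈ 0.872700
step 8 [4y] swap r/2=1486/72423: DF=(1 − 1486/72423·(0.982800+0.937600+0.920100+0.904900+0.895800+0.877000+0.872700))/(1+1486/72423) = 4257/5000 ≈ 0.851400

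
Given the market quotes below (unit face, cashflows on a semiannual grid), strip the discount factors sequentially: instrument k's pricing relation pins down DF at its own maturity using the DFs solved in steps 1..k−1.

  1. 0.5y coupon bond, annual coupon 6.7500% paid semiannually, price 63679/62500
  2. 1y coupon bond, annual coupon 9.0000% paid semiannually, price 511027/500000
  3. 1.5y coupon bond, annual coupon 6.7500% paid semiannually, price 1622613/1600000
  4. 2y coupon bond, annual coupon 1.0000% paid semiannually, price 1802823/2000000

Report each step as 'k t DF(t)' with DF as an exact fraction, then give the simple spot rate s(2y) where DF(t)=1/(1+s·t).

1 1/2 616/625
2 1 2339/2500
3 3/2 9183/10000
4 2 2207/2500
s(2y) = (1/(2207/2500) − 1)/(2) = 293/4414 ≈ 6.6380%

step 1 [0.5y] bond c/2=27/800: DF=(63679/62500 − 27/800·(0))/(1+27/800) = 616/625 ≈ 0.985600
step 2 [1y] bond c/2=9/200: DF=(511027/500000 − 9/200·(0.985600))/(1+9/200) = 2339/2500 ≈ 0.935600
step 3 [1.5y] bond c/2=27/800: DF=(1622613/1600000 − 27/800·(0.985600+0.935600))/(1+27/800) = 9183/10000 ≈ 0.918300
step 4 [2y] bond c/2=1/200: DF=(1802823/2000000 − 1/200·(0.985600+0.935600+0.918300))/(1+1/200) = 2207/2500 ≈ 0.882800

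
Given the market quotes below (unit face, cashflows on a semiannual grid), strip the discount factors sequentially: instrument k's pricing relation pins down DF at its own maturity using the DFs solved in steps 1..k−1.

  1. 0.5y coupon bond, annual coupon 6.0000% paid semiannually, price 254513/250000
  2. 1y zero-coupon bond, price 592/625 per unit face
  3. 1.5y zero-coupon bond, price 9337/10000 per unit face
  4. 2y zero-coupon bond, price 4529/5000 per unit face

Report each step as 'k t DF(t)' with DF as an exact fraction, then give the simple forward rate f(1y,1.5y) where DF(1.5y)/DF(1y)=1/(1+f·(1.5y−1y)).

1 1/2 2471/2500
2 1 592/625
3 3/2 9337/10000
4 2 4529/5000
f(1y,1.5y) = ((592/625)/(9337/10000) − 1)/(1/2) = 270/9337 ≈ 2.8917%

step 1 [0.5y] bond c/2=3/100: DF=(254513/250000 − 3/100·(0))/(1+3/100) = 2471/2500 ≈ 0.988400
step 2 [1y] zero: DF = P = 592/625 ≈ 0.947200
step 3 [1.5y] zero: DF = P = 9337/10000 ≈ 0.933700
step 4 [2y] zero: DF = P = 4529/5000 ≈ 0.905800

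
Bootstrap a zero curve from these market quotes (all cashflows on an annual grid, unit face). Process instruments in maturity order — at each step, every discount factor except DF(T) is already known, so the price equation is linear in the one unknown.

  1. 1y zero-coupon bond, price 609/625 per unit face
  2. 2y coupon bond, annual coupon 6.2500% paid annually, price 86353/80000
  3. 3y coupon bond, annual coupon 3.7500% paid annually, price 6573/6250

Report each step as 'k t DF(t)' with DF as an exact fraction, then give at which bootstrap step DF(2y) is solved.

step 1 [1y] zero: DF = P = 609/625 ≈ 0.974400
step 2 [2y] bond c/1=1/16: DF=(86353/80000 − 1/16·(0.974400))/(1+1/16) = 4793/5000 ≈ 0.958600
step 3 [3y] bond c/1=3/80: DF=(6573/6250 − 3/80·(0.974400+0.958600))/(1+3/80) = 4719/5000 ≈ 0.943800

1 1 609/625
2 2 4793/5000
3 3 4719/5000
DF(2y) is solved at step 2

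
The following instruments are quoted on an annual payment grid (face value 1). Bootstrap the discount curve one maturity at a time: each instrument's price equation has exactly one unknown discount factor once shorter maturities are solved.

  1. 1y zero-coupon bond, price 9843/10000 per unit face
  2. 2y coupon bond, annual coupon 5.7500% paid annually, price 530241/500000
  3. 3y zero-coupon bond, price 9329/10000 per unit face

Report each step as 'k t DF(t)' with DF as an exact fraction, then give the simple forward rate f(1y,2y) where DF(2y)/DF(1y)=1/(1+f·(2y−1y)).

1 1 9843/10000
2 2 9493/10000
3 3 9329/10000
f(1y,2y) = ((9843/10000)/(9493/10000) − 1)/(1) = 350/9493 ≈ 3.6869%

step 1 [1y] zero: DF = P = 9843/10000 ≈ 0.984300
step 2 [2y] bond c/1=23/400: DF=(530241/500000 − 23/400·(0.984300))/(1+23/400) = 9493/10000 ≈ 0.949300
step 3 [3y] zero: DF = P = 9329/10000 ≈ 0.932900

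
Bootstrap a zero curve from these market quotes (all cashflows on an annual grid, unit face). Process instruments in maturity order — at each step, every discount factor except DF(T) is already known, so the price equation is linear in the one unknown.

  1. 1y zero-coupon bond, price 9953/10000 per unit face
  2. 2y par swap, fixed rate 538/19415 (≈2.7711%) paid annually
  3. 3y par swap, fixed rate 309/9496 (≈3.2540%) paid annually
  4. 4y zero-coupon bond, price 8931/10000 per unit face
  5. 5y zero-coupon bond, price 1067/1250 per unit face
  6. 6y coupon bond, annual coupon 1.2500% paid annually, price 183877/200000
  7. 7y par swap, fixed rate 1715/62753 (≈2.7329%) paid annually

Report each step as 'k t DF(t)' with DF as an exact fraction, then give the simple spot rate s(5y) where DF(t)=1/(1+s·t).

step 1 [1y] zero: DF = P = 9953/10000 ≈ 0.995300
step 2 [2y] swap r/1=538/19415: DF=(1 − 538/19415·(0.995300))/(1+538/19415) = 4731/5000 ≈ 0.946200
step 3 [3y] swap r/1=309/9496: DF=(1 − 309/9496·(0.995300+0.946200))/(1+309/9496) = 9073/10000 ≈ 0.907300
step 4 [4y] zero: DF = P = 8931/10000 ≈ 0.893100
step 5 [5y] zero: DF = P = 1067/1250 ≈ 0.853600
step 6 [6y] bond c/1=1/80: DF=(183877/200000 − 1/80·(0.995300+0.946200+0.907300+0.893100+0.853600))/(1+1/80) = 8513/10000 ≈ 0.851300
step 7 [7y] swap r/1=1715/62753: DF=(1 − 1715/62753·(0.995300+0.946200+0.907300+0.893100+0.853600+0.851300))/(1+1715/62753) = 1657/2000 ≈ 0.828500

1 1 9953/10000
2 2 4731/5000
3 3 9073/10000
4 4 8931/10000
5 5 1067/1250
6 6 8513/10000
7 7 1657/2000
s(5y) = (1/(1067/1250) − 1)/(5) = 183/5335 ≈ 3.4302%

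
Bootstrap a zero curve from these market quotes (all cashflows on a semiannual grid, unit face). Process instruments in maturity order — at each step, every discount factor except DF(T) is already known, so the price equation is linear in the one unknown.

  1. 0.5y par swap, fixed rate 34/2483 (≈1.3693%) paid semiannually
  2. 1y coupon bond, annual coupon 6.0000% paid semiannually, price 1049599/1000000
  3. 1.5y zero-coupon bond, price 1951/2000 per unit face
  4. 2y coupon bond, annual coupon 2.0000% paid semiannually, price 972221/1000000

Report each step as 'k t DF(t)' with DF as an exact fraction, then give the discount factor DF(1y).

1 1/2 2483/2500
2 1 9901/10000
3 3/2 1951/2000
4 2 9333/10000
DF(1y) = 9901/10000 ≈ 0.990100

step 1 [0.5y] swap r/2=17/2483: DF=(1 − 17/2483·(0))/(1+17/2483) = 2483/2500 ≈ 0.993200
step 2 [1y] bond c/2=3/100: DF=(1049599/1000000 − 3/100·(0.993200))/(1+3/100) = 9901/10000 ≈ 0.990100
step 3 [1.5y] zero: DF = P = 1951/2000 ≈ 0.975500
step 4 [2y] bond c/2=1/100: DF=(972221/1000000 − 1/100·(0.993200+0.990100+0.975500))/(1+1/100) = 9333/10000 ≈ 0.933300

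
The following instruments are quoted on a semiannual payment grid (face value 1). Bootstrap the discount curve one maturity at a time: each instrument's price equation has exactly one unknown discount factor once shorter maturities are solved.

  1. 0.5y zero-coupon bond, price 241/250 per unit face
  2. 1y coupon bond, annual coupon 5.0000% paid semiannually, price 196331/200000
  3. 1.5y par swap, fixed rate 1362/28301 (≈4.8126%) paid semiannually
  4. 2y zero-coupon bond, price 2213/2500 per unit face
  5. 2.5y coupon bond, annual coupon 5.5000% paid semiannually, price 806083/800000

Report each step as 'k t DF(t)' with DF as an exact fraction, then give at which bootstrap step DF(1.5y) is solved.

1 1/2 241/250
2 1 4671/5000
3 3/2 9319/10000
4 2 2213/2500
5 5/2 2203/2500
DF(1.5y) is solved at step 3

step 1 [0.5y] zero: DF = P = 241/250 ≈ 0.964000
step 2 [1y] bond c/2=1/40: DF=(196331/200000 − 1/40·(0.964000))/(1+1/40) = 4671/5000 ≈ 0.934200
step 3 [1.5y] swap r/2=681/28301: DF=(1 − 681/28301·(0.964000+0.934200))/(1+681/28301) = 9319/10000 ≈ 0.931900
step 4 [2y] zero: DF = P = 2213/2500 ≈ 0.885200
step 5 [2.5y] bond c/2=11/400: DF=(806083/800000 − 11/400·(0.964000+0.934200+0.931900+0.885200))/(1+11/400) = 2203/2500 ≈ 0.881200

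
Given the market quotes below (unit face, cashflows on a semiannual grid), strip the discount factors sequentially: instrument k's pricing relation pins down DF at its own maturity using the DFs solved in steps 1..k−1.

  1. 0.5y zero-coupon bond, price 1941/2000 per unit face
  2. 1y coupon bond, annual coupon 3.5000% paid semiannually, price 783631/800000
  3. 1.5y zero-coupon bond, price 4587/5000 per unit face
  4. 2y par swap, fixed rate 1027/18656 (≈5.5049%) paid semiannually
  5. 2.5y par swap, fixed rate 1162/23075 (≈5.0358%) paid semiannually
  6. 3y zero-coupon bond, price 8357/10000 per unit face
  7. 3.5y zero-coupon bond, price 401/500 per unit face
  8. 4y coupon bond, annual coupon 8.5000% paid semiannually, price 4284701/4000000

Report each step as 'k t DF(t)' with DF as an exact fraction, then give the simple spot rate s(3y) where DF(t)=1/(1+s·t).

step 1 [0.5y] zero: DF = P = 1941/2000 ≈ 0.970500
step 2 [1y] bond c/2=7/400: DF=(783631/800000 − 7/400·(0.970500))/(1+7/400) = 473/500 ≈ 0.946000
step 3 [1.5y] zero: DF = P = 4587/5000 ≈ 0.917400
step 4 [2y] swap r/2=1027/37312: DF=(1 − 1027/37312·(0.970500+0.946000+0.917400))/(1+1027/37312) = 8973/10000 ≈ 0.897300
step 5 [2.5y] swap r/2=581/23075: DF=(1 − 581/23075·(0.970500+0.946000+0.917400+0.897300))/(1+581/23075) = 4419/5000 ≈ 0.883800
step 6 [3y] zero: DF = P = 8357/10000 ≈ 0.835700
step 7 [3.5y] zero: DF = P = 401/500 ≈ 0.802000
step 8 [4y] bond c/2=17/400: DF=(4284701/4000000 − 17/400·(0.970500+0.946000+0.917400+0.897300+0.883800+0.835700+0.802000))/(1+17/400) = 3863/5000 ≈ 0.772600

1 1/2 1941/2000
2 1 473/500
3 3/2 4587/5000
4 2 8973/10000
5 5/2 4419/5000
6 3 8357/10000
7 7/2 401/500
8 4 3863/5000
s(3y) = (1/(8357/10000) − 1)/(3) = 1643/25071 ≈ 6.5534%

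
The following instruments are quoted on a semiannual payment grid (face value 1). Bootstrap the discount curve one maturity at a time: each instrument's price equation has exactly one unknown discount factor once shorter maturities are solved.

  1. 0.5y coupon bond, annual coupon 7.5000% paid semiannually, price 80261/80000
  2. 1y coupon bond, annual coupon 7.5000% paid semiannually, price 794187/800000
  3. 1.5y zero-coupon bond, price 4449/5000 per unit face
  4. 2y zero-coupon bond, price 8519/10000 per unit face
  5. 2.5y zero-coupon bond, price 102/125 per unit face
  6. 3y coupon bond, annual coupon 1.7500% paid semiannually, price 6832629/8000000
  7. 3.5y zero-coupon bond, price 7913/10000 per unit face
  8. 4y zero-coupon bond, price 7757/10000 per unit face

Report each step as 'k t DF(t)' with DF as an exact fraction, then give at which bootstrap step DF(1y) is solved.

step 1 [0.5y] bond c/2=3/80: DF=(80261/80000 − 3/80·(0))/(1+3/80) = 967/1000 ≈ 0.967000
step 2 [1y] bond c/2=3/80: DF=(794187/800000 − 3/80·(0.967000))/(1+3/80) = 9219/10000 ≈ 0.921900
step 3 [1.5y] zero: DF = P = 4449/5000 ≈ 0.889800
step 4 [2y] zero: DF = P = 8519/10000 ≈ 0.851900
step 5 [2.5y] zero: DF = P = 102/125 ≈ 0.816000
step 6 [3y] bond c/2=7/800: DF=(6832629/8000000 − 7/800·(0.967000+0.921900+0.889800+0.851900+0.816000))/(1+7/800) = 8081/10000 ≈ 0.808100
step 7 [3.5y] zero: DF = P = 7913/10000 ≈ 0.791300
step 8 [4y] zero: DF = P = 7757/10000 ≈ 0.775700

1 1/2 967/1000
2 1 9219/10000
3 3/2 4449/5000
4 2 8519/10000
5 5/2 102/125
6 3 8081/10000
7 7/2 7913/10000
8 4 7757/10000
DF(1y) is solved at step 2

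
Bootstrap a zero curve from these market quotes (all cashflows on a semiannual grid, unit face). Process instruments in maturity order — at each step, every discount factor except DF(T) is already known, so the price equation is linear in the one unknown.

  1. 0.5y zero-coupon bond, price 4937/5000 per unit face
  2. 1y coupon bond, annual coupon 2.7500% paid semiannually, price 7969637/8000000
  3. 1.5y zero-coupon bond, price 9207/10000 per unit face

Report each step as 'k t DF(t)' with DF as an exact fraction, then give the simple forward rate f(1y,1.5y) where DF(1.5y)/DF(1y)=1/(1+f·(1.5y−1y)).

step 1 [0.5y] zero: DF = P = 4937/5000 ≈ 0.987400
step 2 [1y] bond c/2=11/800: DF=(7969637/8000000 − 11/800·(0.987400))/(1+11/800) = 9693/10000 ≈ 0.969300
step 3 [1.5y] zero: DF = P = 9207/10000 ≈ 0.920700

1 1/2 4937/5000
2 1 9693/10000
3 3/2 9207/10000
f(1y,1.5y) = ((9693/10000)/(9207/10000) − 1)/(1/2) = 36/341 ≈ 10.5572%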